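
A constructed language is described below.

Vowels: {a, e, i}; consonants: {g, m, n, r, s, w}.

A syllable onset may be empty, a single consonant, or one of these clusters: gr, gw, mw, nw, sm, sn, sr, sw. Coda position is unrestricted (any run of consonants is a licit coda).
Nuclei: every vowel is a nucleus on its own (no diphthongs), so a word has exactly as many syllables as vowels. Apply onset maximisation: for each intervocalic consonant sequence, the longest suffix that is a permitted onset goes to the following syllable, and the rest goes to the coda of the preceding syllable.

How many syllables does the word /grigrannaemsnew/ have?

The vowels are i, a, a, e, e — 5 nuclei, so 5 syllables.

5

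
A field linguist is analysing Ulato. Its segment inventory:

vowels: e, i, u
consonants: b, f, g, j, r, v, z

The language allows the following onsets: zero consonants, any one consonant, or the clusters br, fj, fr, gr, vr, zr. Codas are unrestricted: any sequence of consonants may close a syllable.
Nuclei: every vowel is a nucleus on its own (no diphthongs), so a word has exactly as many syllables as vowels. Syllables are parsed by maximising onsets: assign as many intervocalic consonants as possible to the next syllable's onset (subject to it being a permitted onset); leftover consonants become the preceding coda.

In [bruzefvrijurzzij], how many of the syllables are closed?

Nuclei (vowels): u, e, i, u, i → 5 syllables.
V1 /u/ – V2 /e/: /z/ is a single consonant, so it becomes the next onset.
V2 /e/ – V3 /i/: /fvr/ splits as /f/ + /vr/ (/vr/ is the longest suffix that is a licit onset).
V3 /i/ – V4 /u/: /j/ is a single consonant, so it becomes the next onset.
V4 /u/ – V5 /i/: cluster /rzz/ — the longest permitted-onset suffix is /z/; onset = /z/, preceding coda = /rz/.
Result: bru.zef.vri.jurz.zij.
Classifying each syllable: /bru/ (open), /zef/ (closed), /vri/ (open), /jurz/ (closed), /zij/ (closed).
Closed syllables: 3.

3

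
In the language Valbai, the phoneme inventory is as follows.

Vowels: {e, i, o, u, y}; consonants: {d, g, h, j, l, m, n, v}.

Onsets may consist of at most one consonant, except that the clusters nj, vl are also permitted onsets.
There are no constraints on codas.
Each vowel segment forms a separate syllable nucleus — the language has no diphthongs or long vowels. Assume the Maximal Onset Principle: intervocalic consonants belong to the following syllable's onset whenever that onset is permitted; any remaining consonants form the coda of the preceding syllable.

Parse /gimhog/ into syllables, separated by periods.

Vowels present: i, o; each is a nucleus, giving 2 syllables.
V1 /i/ – V2 /o/: /mh/ splits as /m/ + /h/ (/h/ is the longest suffix that is a licit onset).

gim.hog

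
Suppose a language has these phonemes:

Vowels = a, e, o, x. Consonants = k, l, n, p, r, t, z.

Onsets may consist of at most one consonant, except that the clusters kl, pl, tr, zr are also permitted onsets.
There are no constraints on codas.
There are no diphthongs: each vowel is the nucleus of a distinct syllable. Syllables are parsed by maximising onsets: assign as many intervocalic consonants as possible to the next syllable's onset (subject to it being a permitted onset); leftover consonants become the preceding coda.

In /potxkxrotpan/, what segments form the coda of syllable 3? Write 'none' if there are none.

Vowels present: o, x, x, o, a; each is a nucleus, giving 5 syllables.
/o…x/ gap (V1→V2): /t/ → onset of the next syllable (single consonants are always licit onsets).
/x…x/ gap (V2→V3): just /k/ — single C goes to the following onset.
/x…o/ gap (V3→V4): /r/ → onset of the next syllable (single consonants are always licit onsets).
/o…a/ gap (V4→V5): /tp/ — longest licit onset from the right is /p/, leaving /t/ as coda.
So the parse is po.tx.kx.rot.pan.
Syllable 3 is /kx/: onset /k/, nucleus /x/, coda ∅.

none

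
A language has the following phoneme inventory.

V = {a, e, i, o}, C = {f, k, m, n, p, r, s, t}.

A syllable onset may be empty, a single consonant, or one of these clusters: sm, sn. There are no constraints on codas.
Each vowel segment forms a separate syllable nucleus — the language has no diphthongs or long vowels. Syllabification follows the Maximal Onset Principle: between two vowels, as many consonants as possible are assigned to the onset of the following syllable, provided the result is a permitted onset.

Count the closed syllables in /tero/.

0

Vowels present: e, o; each is a nucleus, giving 2 syllables.
V1 /e/ – V2 /o/: /r/ → onset of the next syllable (single consonants are always licit onsets).
Putting it together: te.ro.
Classifying each syllable: /te/ (open), /ro/ (open).
Closed syllables: 0.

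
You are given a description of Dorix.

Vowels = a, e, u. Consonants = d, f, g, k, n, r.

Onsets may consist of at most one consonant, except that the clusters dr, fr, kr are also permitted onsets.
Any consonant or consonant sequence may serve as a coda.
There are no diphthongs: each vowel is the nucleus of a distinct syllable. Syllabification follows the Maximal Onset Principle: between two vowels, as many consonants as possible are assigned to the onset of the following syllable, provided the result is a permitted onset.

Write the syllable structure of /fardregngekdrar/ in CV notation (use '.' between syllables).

CVC.CCVCC.CVC.CCVC

Vowels present: a, e, e, a; each is a nucleus, giving 4 syllables.
/a…e/ gap (V1→V2): /rdr/ — longest licit onset from the right is /dr/, leaving /r/ as coda.
/e…e/ gap (V2→V3): cluster /gng/ — the longest permitted-onset suffix is /g/; onset = /g/, preceding coda = /gn/.
/e…a/ gap (V3→V4): /kdr/ — longest licit onset from the right is /dr/, leaving /k/ as coda.
Syllabification: far.dregn.gek.drar.
Mapping each syllable to C/V: /far/ → CVC, /dregn/ → CCVCC, /gek/ → CVC, /drar/ → CCVC.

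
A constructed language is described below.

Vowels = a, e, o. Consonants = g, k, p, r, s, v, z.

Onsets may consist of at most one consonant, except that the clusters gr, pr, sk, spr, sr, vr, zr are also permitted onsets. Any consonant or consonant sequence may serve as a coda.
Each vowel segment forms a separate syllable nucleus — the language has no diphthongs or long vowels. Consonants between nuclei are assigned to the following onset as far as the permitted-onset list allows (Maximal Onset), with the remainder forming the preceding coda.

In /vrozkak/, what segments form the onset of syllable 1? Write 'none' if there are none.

Vowels present: o, a; each is a nucleus, giving 2 syllables.
σ1/σ2 boundary: cluster /zk/ — the longest permitted-onset suffix is /k/; onset = /k/, preceding coda = /z/.
Result: vroz.kak.
Syllable 1 is /vroz/: onset /vr/, nucleus /o/, coda /z/.

vr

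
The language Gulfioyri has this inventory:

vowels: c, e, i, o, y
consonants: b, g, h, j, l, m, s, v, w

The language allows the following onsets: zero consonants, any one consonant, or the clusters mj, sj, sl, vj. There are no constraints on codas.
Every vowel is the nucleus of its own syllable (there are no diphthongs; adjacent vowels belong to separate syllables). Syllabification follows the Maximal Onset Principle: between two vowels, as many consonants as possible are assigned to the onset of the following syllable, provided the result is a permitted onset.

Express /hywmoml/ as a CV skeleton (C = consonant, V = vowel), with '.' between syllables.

CVC.CVCC

The vowels are y, o — 2 nuclei, so 2 syllables.
Between /y/ (V1) and /o/ (V2): /wm/ splits as /w/ + /m/ (/m/ is the longest suffix that is a licit onset).
Syllabification: hyw.moml.
Mapping each syllable to C/V: /hyw/ → CVC, /moml/ → CVCC.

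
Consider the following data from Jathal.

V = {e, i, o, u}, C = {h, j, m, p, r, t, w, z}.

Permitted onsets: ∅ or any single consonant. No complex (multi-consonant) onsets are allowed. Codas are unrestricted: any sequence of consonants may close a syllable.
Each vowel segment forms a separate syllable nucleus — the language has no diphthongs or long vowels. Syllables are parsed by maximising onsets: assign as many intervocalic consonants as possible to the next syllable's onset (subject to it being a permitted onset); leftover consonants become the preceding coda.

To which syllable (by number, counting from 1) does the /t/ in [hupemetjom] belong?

3

The vowels are u, e, e, o — 4 nuclei, so 4 syllables.
V1 /u/ – V2 /e/: /p/ is a single consonant, so it becomes the next onset.
V2 /e/ – V3 /e/: /m/ is a single consonant, so it becomes the next onset.
V3 /e/ – V4 /o/: /tj/ splits as /t/ + /j/ (/j/ is the longest suffix that is a licit onset).
So the parse is hu.pe.met.jom.
The /t/ is in the coda of syllable 3 (/met/).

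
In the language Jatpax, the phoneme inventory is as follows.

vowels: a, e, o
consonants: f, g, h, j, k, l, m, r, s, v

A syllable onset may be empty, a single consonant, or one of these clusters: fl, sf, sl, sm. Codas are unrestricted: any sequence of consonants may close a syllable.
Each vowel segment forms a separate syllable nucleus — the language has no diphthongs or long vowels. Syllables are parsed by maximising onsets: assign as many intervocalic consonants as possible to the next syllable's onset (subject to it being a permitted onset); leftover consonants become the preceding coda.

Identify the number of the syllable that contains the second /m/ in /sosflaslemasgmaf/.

5

Nuclei (vowels): o, a, e, a, a → 5 syllables.
V1 /o/ – V2 /a/: /sfl/; trying suffixes from longest down, /fl/ is the first permitted one, so coda /s/ | onset /fl/.
V2 /a/ – V3 /e/: /sl/ is a licit onset in full, so it all attaches to the next syllable.
V3 /e/ – V4 /a/: /m/ is a single consonant, so it becomes the next onset.
V4 /a/ – V5 /a/: /sgm/ — longest licit onset from the right is /m/, leaving /sg/ as coda.
So the parse is sos.fla.sle.masg.maf.
The second /m/ is in the onset of syllable 5 (/maf/).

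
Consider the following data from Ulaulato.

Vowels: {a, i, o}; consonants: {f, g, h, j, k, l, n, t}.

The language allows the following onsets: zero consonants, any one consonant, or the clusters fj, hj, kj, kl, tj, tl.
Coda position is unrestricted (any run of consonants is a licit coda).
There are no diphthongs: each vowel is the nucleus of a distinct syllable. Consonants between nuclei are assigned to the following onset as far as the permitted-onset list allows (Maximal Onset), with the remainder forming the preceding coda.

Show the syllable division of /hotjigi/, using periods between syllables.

ho.tji.gi

The vowels are o, i, i — 3 nuclei, so 3 syllables.
Between /o/ (V1) and /i/ (V2): cluster /tj/ — /tj/ is itself a permitted onset, so the whole cluster goes right; preceding coda = ∅.
Between /i/ (V2) and /i/ (V3): /g/ is a single consonant, so it becomes the next onset.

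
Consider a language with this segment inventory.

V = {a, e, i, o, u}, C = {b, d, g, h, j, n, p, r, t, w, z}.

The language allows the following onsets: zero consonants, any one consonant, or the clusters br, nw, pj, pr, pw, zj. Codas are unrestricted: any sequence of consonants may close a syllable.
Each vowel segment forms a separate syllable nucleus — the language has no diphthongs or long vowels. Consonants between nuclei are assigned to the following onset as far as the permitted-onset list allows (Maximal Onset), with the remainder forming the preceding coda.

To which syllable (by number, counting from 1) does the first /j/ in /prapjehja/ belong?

2

Nuclei (vowels): a, e, a → 3 syllables.
σ1/σ2 boundary: /pj/ is a licit onset in full, so it all attaches to the next syllable.
σ2/σ3 boundary: /hj/ splits as /h/ + /j/ (/j/ is the longest suffix that is a licit onset).
Putting it together: pra.pjeh.ja.
The first /j/ is in the onset of syllable 2 (/pjeh/).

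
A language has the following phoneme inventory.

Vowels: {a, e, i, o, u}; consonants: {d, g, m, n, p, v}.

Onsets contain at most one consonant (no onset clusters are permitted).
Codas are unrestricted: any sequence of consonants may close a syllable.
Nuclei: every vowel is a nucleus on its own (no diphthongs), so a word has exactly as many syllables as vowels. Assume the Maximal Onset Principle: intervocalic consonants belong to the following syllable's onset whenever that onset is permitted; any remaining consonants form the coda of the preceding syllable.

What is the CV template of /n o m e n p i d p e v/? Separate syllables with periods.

CV.CVC.CVC.CVC

Vowels present: o, e, i, e; each is a nucleus, giving 4 syllables.
V1 /o/ – V2 /e/: just /m/ — single C goes to the following onset.
V2 /e/ – V3 /i/: cluster /np/ — the longest permitted-onset suffix is /p/; onset = /p/, preceding coda = /n/.
V3 /i/ – V4 /e/: cluster /dp/ — the longest permitted-onset suffix is /p/; onset = /p/, preceding coda = /d/.
Syllabification: no.men.pid.pev.
Mapping each syllable to C/V: /no/ → CV, /men/ → CVC, /pid/ → CVC, /pev/ → CVC.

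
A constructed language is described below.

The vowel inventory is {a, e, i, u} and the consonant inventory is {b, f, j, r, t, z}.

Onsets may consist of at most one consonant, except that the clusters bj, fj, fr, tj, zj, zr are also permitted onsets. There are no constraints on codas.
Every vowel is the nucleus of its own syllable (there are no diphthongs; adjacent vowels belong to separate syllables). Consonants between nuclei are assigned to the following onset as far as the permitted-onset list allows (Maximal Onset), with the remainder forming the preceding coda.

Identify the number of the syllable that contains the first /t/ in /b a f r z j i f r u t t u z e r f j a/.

3

Nuclei (vowels): a, i, u, u, e, a → 6 syllables.
σ1/σ2 boundary: /frzj/ — longest licit onset from the right is /zj/, leaving /fr/ as coda.
σ2/σ3 boundary: /fr/ is a licit onset in full, so it all attaches to the next syllable.
σ3/σ4 boundary: /tt/ — longest licit onset from the right is /t/, leaving /t/ as coda.
σ4/σ5 boundary: /z/ is a single consonant, so it becomes the next onset.
σ5/σ6 boundary: /rfj/ — longest licit onset from the right is /fj/, leaving /r/ as coda.
Result: bafr.zji.frut.tu.zer.fja.
The first /t/ is in the coda of syllable 3 (/frut/).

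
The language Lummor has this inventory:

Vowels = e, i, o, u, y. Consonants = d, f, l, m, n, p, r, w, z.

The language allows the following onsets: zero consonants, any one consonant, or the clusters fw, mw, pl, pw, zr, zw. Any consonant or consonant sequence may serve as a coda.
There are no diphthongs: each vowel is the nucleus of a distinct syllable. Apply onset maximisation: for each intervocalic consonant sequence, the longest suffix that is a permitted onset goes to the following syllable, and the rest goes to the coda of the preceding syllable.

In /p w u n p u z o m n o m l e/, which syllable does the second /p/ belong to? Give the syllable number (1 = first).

Nuclei (vowels): u, u, o, o, e → 5 syllables.
Between /u/ (V1) and /u/ (V2): /np/ splits as /n/ + /p/ (/p/ is the longest suffix that is a licit onset).
Between /u/ (V2) and /o/ (V3): just /z/ — single C goes to the following onset.
Between /o/ (V3) and /o/ (V4): /mn/ splits as /m/ + /n/ (/n/ is the longest suffix that is a licit onset).
Between /o/ (V4) and /e/ (V5): /ml/ — longest licit onset from the right is /l/, leaving /m/ as coda.
Result: pwun.pu.zom.nom.le.
The second /p/ is in the onset of syllable 2 (/pu/).

2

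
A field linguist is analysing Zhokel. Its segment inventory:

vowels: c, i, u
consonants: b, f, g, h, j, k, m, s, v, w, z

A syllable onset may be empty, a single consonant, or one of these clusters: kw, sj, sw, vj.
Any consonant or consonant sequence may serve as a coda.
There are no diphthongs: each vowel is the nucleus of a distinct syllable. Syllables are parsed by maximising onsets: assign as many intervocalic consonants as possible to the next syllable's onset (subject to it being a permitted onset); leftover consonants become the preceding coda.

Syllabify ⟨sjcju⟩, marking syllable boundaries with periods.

sjc.ju

Vowels present: c, u; each is a nucleus, giving 2 syllables.
σ1/σ2 boundary: /j/ → onset of the next syllable (single consonants are always licit onsets).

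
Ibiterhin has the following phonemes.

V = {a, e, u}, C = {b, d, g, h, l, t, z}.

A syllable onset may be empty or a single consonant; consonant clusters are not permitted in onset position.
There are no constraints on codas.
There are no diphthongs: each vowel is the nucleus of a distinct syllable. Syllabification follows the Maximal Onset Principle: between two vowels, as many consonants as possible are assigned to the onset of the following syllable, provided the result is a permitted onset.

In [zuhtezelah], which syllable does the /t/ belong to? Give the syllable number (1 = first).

Nuclei (vowels): u, e, e, a → 4 syllables.
Between /u/ (V1) and /e/ (V2): /ht/ — longest licit onset from the right is /t/, leaving /h/ as coda.
Between /e/ (V2) and /e/ (V3): /z/ is a single consonant, so it becomes the next onset.
Between /e/ (V3) and /a/ (V4): /l/ → onset of the next syllable (single consonants are always licit onsets).
Syllabification: zuh.te.ze.lah.
The /t/ is in the onset of syllable 2 (/te/).

2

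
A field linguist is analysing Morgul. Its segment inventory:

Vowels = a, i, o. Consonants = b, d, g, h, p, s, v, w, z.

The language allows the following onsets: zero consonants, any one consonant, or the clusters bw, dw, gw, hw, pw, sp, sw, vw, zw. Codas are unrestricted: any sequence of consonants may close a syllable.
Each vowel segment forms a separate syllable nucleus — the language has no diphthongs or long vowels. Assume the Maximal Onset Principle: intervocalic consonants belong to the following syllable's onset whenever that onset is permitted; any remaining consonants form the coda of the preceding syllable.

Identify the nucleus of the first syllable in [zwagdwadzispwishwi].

a

Vowels present: a, a, i, i, i; each is a nucleus, giving 5 syllables.
The first nucleus (vowel 1 from the left) is /a/.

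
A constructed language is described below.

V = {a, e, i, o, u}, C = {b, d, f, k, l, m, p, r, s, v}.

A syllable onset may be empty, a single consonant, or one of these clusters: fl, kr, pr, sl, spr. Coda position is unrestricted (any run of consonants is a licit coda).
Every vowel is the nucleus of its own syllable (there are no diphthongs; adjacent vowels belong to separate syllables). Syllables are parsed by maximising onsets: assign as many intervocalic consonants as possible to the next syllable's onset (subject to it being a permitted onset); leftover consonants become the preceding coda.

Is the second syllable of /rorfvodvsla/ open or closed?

closed

Vowels present: o, o, a; each is a nucleus, giving 3 syllables.
/o…o/ gap (V1→V2): /rfv/; trying suffixes from longest down, /v/ is the first permitted one, so coda /rf/ | onset /v/.
/o…a/ gap (V2→V3): /dvsl/ splits as /dv/ + /sl/ (/sl/ is the longest suffix that is a licit onset).
So the parse is rorf.vodv.sla.
Syllable 2 is /vodv/ with coda /dv/, so it is closed.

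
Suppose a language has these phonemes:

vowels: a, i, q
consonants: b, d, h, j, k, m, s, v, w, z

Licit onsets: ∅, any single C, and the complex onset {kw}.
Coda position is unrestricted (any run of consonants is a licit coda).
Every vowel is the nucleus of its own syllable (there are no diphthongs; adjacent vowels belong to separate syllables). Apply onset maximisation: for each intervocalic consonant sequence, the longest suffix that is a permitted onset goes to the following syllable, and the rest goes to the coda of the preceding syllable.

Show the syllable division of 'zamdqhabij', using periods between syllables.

Vowels present: a, q, a, i; each is a nucleus, giving 4 syllables.
σ1/σ2 boundary: /md/; trying suffixes from longest down, /d/ is the first permitted one, so coda /m/ | onset /d/.
σ2/σ3 boundary: /h/ is a single consonant, so it becomes the next onset.
σ3/σ4 boundary: /b/ → onset of the next syllable (single consonants are always licit onsets).

zam.dq.ha.bij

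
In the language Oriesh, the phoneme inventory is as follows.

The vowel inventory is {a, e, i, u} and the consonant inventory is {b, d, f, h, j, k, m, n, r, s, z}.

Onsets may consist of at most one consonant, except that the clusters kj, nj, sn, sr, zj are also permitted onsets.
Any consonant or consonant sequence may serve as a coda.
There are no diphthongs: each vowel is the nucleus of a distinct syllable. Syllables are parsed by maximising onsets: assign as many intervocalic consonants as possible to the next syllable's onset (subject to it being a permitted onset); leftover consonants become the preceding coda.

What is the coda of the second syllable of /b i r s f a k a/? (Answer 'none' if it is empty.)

none

The vowels are i, a, a — 3 nuclei, so 3 syllables.
V1 /i/ – V2 /a/: /rsf/ — longest licit onset from the right is /f/, leaving /rs/ as coda.
V2 /a/ – V3 /a/: /k/ is a single consonant, so it becomes the next onset.
So the parse is birs.fa.ka.
Syllable 2 is /fa/: onset /f/, nucleus /a/, coda ∅.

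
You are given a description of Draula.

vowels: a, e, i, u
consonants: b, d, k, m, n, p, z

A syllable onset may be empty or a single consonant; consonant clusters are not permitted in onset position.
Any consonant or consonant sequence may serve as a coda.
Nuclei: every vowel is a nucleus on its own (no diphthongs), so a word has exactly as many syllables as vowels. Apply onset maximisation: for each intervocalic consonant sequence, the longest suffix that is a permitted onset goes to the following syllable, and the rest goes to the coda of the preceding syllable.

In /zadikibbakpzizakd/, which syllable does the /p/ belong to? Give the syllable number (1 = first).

4

The vowels are a, i, i, a, i, a — 6 nuclei, so 6 syllables.
/a…i/ gap (V1→V2): just /d/ — single C goes to the following onset.
/i…i/ gap (V2→V3): /k/ → onset of the next syllable (single consonants are always licit onsets).
/i…a/ gap (V3→V4): /bb/; trying suffixes from longest down, /b/ is the first permitted one, so coda /b/ | onset /b/.
/a…i/ gap (V4→V5): /kpz/ — longest licit onset from the right is /z/, leaving /kp/ as coda.
/i…a/ gap (V5→V6): /z/ → onset of the next syllable (single consonants are always licit onsets).
Putting it together: za.di.kib.bakp.zi.zakd.
The /p/ is in the coda of syllable 4 (/bakp/).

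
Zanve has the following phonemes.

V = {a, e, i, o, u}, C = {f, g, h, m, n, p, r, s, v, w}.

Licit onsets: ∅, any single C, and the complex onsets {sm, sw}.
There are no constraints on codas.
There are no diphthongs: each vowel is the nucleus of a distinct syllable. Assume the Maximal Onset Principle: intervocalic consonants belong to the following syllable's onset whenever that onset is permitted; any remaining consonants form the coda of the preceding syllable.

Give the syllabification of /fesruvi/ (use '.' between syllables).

Vowels present: e, u, i; each is a nucleus, giving 3 syllables.
Between /e/ (V1) and /u/ (V2): /sr/ splits as /s/ + /r/ (/r/ is the longest suffix that is a licit onset).
Between /u/ (V2) and /i/ (V3): /v/ → onset of the next syllable (single consonants are always licit onsets).

fes.ru.vi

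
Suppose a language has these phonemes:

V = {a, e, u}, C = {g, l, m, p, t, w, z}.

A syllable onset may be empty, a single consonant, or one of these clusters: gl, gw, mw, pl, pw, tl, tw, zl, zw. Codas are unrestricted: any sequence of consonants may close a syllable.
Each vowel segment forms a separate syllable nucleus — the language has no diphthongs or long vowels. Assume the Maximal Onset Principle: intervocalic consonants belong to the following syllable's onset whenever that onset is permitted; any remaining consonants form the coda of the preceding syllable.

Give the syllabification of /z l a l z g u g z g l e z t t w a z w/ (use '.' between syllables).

Vowels present: a, u, e, a; each is a nucleus, giving 4 syllables.
σ1/σ2 boundary: /lzg/ — longest licit onset from the right is /g/, leaving /lz/ as coda.
σ2/σ3 boundary: /gzgl/ — longest licit onset from the right is /gl/, leaving /gz/ as coda.
σ3/σ4 boundary: /zttw/ splits as /zt/ + /tw/ (/tw/ is the longest suffix that is a licit onset).

zlalz.gugz.glezt.twazw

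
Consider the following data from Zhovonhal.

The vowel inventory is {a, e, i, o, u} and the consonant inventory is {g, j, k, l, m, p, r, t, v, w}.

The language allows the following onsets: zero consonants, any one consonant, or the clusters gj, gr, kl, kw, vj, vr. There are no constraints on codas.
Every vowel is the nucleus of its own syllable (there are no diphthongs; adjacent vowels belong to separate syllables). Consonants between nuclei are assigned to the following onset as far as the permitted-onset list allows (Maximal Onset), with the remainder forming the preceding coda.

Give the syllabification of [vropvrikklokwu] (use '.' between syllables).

vrop.vrik.klo.kwu

Vowels present: o, i, o, u; each is a nucleus, giving 4 syllables.
σ1/σ2 boundary: /pvr/ splits as /p/ + /vr/ (/vr/ is the longest suffix that is a licit onset).
σ2/σ3 boundary: cluster /kkl/ — the longest permitted-onset suffix is /kl/; onset = /kl/, preceding coda = /k/.
σ3/σ4 boundary: /kw/ is a licit onset in full, so it all attaches to the next syllable.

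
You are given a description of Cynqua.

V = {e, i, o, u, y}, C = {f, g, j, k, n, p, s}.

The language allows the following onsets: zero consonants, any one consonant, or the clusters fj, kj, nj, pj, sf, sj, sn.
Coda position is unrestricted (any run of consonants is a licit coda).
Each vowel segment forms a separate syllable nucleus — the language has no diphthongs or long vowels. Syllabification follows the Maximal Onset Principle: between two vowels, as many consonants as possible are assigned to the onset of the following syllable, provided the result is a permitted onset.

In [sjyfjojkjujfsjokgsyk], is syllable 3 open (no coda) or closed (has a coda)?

closed

Nuclei (vowels): y, o, u, o, y → 5 syllables.
σ1/σ2 boundary: /fj/ — entire cluster is a permitted onset → onset /fj/, coda ∅.
σ2/σ3 boundary: /jkj/; trying suffixes from longest down, /kj/ is the first permitted one, so coda /j/ | onset /kj/.
σ3/σ4 boundary: /jfsj/; trying suffixes from longest down, /sj/ is the first permitted one, so coda /jf/ | onset /sj/.
σ4/σ5 boundary: /kgs/ — longest licit onset from the right is /s/, leaving /kg/ as coda.
Result: sjy.fjoj.kjujf.sjokg.syk.
Syllable 3 is /kjujf/ with coda /jf/, so it is closed.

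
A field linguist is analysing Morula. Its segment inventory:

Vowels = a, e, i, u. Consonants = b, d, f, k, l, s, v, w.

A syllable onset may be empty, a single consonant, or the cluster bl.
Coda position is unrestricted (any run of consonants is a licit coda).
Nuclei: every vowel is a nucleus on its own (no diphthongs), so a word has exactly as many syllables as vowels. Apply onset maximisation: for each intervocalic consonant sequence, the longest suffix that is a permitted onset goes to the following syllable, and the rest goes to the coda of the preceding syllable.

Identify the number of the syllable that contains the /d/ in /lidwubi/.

Vowels present: i, u, i; each is a nucleus, giving 3 syllables.
V1 /i/ – V2 /u/: cluster /dw/ — the longest permitted-onset suffix is /w/; onset = /w/, preceding coda = /d/.
V2 /u/ – V3 /i/: /b/ is a single consonant, so it becomes the next onset.
Putting it together: lid.wu.bi.
The /d/ is in the coda of syllable 1 (/lid/).

1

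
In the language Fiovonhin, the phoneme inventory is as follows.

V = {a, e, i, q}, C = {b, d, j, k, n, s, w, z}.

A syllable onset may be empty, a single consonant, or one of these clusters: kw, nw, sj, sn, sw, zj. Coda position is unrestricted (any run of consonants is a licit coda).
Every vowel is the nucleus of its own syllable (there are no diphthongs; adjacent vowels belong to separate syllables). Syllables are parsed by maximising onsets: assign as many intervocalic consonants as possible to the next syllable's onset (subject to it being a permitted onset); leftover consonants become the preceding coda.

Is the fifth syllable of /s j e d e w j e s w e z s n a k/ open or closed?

The vowels are e, e, e, e, a — 5 nuclei, so 5 syllables.
σ1/σ2 boundary: just /d/ — single C goes to the following onset.
σ2/σ3 boundary: /wj/ — longest licit onset from the right is /j/, leaving /w/ as coda.
σ3/σ4 boundary: /sw/ is a licit onset in full, so it all attaches to the next syllable.
σ4/σ5 boundary: cluster /zsn/ — the longest permitted-onset suffix is /sn/; onset = /sn/, preceding coda = /z/.
Result: sje.dew.je.swez.snak.
Syllable 5 is /snak/ with coda /k/, so it is closed.

closed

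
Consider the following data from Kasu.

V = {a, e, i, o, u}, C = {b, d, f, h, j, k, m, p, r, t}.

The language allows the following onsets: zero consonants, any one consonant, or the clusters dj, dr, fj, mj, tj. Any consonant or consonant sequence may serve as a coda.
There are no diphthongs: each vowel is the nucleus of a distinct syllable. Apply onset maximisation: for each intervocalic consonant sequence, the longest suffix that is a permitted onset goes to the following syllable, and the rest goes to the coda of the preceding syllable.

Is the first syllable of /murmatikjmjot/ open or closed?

closed

The vowels are u, a, i, o — 4 nuclei, so 4 syllables.
Between /u/ (V1) and /a/ (V2): /rm/ — longest licit onset from the right is /m/, leaving /r/ as coda.
Between /a/ (V2) and /i/ (V3): just /t/ — single C goes to the following onset.
Between /i/ (V3) and /o/ (V4): /kjmj/ — longest licit onset from the right is /mj/, leaving /kj/ as coda.
So the parse is mur.ma.tikj.mjot.
Syllable 1 is /mur/ with coda /r/, so it is closed.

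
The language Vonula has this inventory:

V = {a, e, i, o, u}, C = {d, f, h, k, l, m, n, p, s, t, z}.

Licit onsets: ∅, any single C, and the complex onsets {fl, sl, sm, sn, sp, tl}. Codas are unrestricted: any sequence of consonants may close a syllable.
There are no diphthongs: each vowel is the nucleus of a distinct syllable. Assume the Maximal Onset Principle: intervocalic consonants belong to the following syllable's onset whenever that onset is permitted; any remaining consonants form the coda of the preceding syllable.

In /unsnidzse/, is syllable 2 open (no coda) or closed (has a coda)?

closed

Nuclei (vowels): u, i, e → 3 syllables.
Between /u/ (V1) and /i/ (V2): cluster /nsn/ — the longest permitted-onset suffix is /sn/; onset = /sn/, preceding coda = /n/.
Between /i/ (V2) and /e/ (V3): /dzs/ splits as /dz/ + /s/ (/s/ is the longest suffix that is a licit onset).
So the parse is un.snidz.se.
Syllable 2 is /snidz/ with coda /dz/, so it is closed.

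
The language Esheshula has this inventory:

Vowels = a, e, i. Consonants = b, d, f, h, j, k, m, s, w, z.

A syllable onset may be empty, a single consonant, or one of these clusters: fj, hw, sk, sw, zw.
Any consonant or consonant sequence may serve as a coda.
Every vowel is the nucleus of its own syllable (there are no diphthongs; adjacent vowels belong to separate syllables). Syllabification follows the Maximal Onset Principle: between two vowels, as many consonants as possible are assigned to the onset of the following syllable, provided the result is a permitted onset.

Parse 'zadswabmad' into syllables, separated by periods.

The vowels are a, a, a — 3 nuclei, so 3 syllables.
/a…a/ gap (V1→V2): /dsw/ splits as /d/ + /sw/ (/sw/ is the longest suffix that is a licit onset).
/a…a/ gap (V2→V3): /bm/ splits as /b/ + /m/ (/m/ is the longest suffix that is a licit onset).

zad.swab.mad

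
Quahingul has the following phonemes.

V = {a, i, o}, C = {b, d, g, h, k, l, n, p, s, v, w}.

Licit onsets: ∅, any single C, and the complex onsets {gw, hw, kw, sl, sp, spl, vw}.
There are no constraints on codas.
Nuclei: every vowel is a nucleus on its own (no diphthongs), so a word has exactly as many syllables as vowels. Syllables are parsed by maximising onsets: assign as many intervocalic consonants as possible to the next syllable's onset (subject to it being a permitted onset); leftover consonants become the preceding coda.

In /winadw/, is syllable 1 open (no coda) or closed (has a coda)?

open

Nuclei (vowels): i, a → 2 syllables.
V1 /i/ – V2 /a/: just /n/ — single C goes to the following onset.
So the parse is wi.nadw.
Syllable 1 is /wi/; it ends in its nucleus with no coda, so it is open.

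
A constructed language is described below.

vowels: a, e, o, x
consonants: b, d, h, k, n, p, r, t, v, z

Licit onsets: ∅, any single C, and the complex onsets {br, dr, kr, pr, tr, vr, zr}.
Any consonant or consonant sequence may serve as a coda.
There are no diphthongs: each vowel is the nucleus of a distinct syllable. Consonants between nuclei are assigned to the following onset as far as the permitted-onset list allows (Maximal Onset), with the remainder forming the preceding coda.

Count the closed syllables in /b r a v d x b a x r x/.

Nuclei (vowels): a, x, a, x, x → 5 syllables.
V1 /a/ – V2 /x/: /vd/ splits as /v/ + /d/ (/d/ is the longest suffix that is a licit onset).
V2 /x/ – V3 /a/: /b/ is a single consonant, so it becomes the next onset.
V3 /a/ – V4 /x/: hiatus — the boundary sits between the two vowels.
V4 /x/ – V5 /x/: just /r/ — single C goes to the following onset.
Putting it together: brav.dx.ba.x.rx.
Classifying each syllable: /brav/ (closed), /dx/ (open), /ba/ (open), /x/ (open), /rx/ (open).
Closed syllables: 1.

1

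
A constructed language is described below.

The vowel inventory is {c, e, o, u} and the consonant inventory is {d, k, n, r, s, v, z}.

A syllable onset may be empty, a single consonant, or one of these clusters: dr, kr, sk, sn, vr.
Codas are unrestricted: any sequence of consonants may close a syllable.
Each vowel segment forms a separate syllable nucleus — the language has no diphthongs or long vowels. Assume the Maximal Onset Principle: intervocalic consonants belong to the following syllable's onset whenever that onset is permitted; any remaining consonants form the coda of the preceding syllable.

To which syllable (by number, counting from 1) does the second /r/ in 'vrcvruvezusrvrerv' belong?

The vowels are c, u, e, u, e — 5 nuclei, so 5 syllables.
V1 /c/ – V2 /u/: /vr/ is a licit onset in full, so it all attaches to the next syllable.
V2 /u/ – V3 /e/: just /v/ — single C goes to the following onset.
V3 /e/ – V4 /u/: /z/ → onset of the next syllable (single consonants are always licit onsets).
V4 /u/ – V5 /e/: /srvr/ splits as /sr/ + /vr/ (/vr/ is the longest suffix that is a licit onset).
Result: vrc.vru.ve.zusr.vrerv.
The second /r/ is in the onset of syllable 2 (/vru/).

2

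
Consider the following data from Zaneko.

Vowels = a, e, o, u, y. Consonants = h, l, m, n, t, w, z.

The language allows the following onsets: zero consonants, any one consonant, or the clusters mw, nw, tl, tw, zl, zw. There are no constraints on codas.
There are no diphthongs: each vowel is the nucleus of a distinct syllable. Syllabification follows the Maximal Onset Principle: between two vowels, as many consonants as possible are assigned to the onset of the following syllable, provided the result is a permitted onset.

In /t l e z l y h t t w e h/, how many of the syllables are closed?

2

The vowels are e, y, e — 3 nuclei, so 3 syllables.
/e…y/ gap (V1→V2): /zl/ — entire cluster is a permitted onset → onset /zl/, coda ∅.
/y…e/ gap (V2→V3): /httw/ splits as /ht/ + /tw/ (/tw/ is the longest suffix that is a licit onset).
So the parse is tle.zlyht.tweh.
Classifying each syllable: /tle/ (open), /zlyht/ (closed), /tweh/ (closed).
Closed syllables: 2.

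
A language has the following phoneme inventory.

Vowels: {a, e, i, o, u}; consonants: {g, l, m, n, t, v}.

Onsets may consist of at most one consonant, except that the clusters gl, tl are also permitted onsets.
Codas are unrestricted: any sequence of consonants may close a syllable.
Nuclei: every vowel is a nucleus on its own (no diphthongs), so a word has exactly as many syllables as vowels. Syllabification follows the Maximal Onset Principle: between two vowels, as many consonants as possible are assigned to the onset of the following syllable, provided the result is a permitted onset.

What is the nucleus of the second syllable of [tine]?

e

Vowels present: i, e; each is a nucleus, giving 2 syllables.
The second nucleus (vowel 2 from the left) is /e/.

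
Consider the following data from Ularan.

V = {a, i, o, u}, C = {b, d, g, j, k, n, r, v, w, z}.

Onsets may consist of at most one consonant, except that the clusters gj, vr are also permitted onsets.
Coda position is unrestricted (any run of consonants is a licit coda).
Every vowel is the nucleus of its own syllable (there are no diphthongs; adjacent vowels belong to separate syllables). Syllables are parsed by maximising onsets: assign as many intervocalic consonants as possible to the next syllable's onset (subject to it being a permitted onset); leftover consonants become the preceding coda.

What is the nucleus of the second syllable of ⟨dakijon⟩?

i

The vowels are a, i, o — 3 nuclei, so 3 syllables.
The second nucleus (vowel 2 from the left) is /i/.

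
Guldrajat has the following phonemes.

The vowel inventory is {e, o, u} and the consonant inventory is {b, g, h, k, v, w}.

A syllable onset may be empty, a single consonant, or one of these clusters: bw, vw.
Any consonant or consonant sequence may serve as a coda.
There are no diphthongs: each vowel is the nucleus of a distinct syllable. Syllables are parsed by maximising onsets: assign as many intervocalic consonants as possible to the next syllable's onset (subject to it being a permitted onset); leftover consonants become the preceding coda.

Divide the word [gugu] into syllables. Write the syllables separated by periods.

Vowels present: u, u; each is a nucleus, giving 2 syllables.
V1 /u/ – V2 /u/: /g/ is a single consonant, so it becomes the next onset.

gu.gu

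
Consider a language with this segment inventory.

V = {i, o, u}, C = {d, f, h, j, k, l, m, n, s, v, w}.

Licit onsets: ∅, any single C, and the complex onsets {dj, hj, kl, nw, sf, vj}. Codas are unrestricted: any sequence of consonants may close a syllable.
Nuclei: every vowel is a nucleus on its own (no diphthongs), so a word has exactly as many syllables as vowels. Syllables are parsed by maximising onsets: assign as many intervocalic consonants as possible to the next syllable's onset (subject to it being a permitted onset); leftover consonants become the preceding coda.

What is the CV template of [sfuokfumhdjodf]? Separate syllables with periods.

CCV.VC.CVCC.CCVCC

Nuclei (vowels): u, o, u, o → 4 syllables.
/u…o/ gap (V1→V2): no consonants, so the boundary falls immediately after /u/.
/o…u/ gap (V2→V3): cluster /kf/ — the longest permitted-onset suffix is /f/; onset = /f/, preceding coda = /k/.
/u…o/ gap (V3→V4): /mhdj/ splits as /mh/ + /dj/ (/dj/ is the longest suffix that is a licit onset).
Result: sfu.ok.fumh.djodf.
Mapping each syllable to C/V: /sfu/ → CCV, /ok/ → VC, /fumh/ → CVCC, /djodf/ → CCVCC.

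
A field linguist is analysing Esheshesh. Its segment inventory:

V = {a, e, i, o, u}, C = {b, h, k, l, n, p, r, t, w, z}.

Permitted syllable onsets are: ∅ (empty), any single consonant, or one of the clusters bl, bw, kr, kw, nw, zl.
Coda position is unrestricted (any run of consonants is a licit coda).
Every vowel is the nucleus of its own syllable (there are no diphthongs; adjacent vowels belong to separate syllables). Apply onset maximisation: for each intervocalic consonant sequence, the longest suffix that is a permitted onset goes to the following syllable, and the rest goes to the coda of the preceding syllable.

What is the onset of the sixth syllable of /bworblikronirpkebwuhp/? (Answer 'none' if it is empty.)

bw

Nuclei (vowels): o, i, o, i, e, u → 6 syllables.
V1 /o/ – V2 /i/: /rbl/ splits as /r/ + /bl/ (/bl/ is the longest suffix that is a licit onset).
V2 /i/ – V3 /o/: cluster /kr/ — /kr/ is itself a permitted onset, so the whole cluster goes right; preceding coda = ∅.
V3 /o/ – V4 /i/: /n/ → onset of the next syllable (single consonants are always licit onsets).
V4 /i/ – V5 /e/: cluster /rpk/ — the longest permitted-onset suffix is /k/; onset = /k/, preceding coda = /rp/.
V5 /e/ – V6 /u/: /bw/ is a licit onset in full, so it all attaches to the next syllable.
So the parse is bwor.bli.kro.nirp.ke.bwuhp.
Syllable 6 is /bwuhp/: onset /bw/, nucleus /u/, coda /hp/.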